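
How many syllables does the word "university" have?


Word: "university"
Syllable breakdown: u | ni | ver | si | ty
Counting: 5 parts
= 5 syllables


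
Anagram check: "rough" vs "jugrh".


Word 1: "rough" → sorted: ghoru
Word 2: "jugrh" → sorted: ghjru
Same letters? ghoru != ghjru
Anagram = No


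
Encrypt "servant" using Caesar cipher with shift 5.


Word: "servant"
Shift: 5
Each letter → (letter + shift) mod 26:
  's' (18) + 5 = 23 → 'x'
  'e' (4) + 5 = 9 → 'j'
  'r' (17) + 5 = 22 → 'w'
  'v' (21) + 5 = 0 → 'a'
  'a' (0) + 5 = 5 → 'f'
  'n' (13) + 5 = 18 → 's'
  't' (19) + 5 = 24 → 'y'
Result = "xjwafsy"


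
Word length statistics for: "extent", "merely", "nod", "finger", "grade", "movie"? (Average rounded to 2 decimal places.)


Lengths: "extent"=6, "merely"=6, "nod"=3, "finger"=6, "grade"=5, "movie"=5
Sum = 31, Count = 6
Average = 31/6 = 5.17
= avg=5.17, min=3, max=6


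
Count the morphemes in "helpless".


Word: "helpless"
Morphemes: help | -less
Each morpheme carries meaning
= 2 morphemes


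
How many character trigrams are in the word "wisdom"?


Word: "wisdom" (length 6)
Number of 3-grams = length - 3 + 1 = 6 - 3 + 1
= 4


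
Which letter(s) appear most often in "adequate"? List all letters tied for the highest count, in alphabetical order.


Word: "adequate"
Letter counts:
  'a': 2
  'd': 1
  'e': 2
  'q': 1
  't': 1
  'u': 1
Maximum count = 2
Most frequent = 'a', 'e' (2 times each)


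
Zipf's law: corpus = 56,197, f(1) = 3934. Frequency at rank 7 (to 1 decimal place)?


Zipf's law: f(r) = f(1) / r
f(1) = 3934
f(7) = 3934 / 7
= 562.0 occurrences


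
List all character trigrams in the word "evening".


Word: "evening" (length 7)
Number of trigrams = 7 - 3 + 1 = 5
  Position 0: "eve"
  Position 1: "ven"
  Position 2: "eni"
  Position 3: "nin"
  Position 4: "ing"
Trigrams = "eve", "ven", "eni", "nin", "ing"


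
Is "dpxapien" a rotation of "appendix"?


Word: "appendix", Candidate: "dpxapien"
Method: check if candidate is substring of word+word
"appendixappendix" contains "dpxapien"? No
Is rotation = No


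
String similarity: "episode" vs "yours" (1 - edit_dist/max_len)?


Word 1: "episode" (length 7)
Word 2: "yours" (length 5)
One optimal edit sequence:
  1. delete 'e'  (+1)
  2. delete 'p'  (+1)
  3. substitute 'i' -> 'y'  (+1)
  4. substitute 's' -> 'o'  (+1)
  5. substitute 'o' -> 'u'  (+1)
  6. substitute 'd' -> 'r'  (+1)
  7. substitute 'e' -> 's'  (+1)
Edit distance = 7
Max length = max(7, 5) = 7
Similarity = 1 - 7/7
= 0.0000


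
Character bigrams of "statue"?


Word: "statue" (length 6)
Number of bigrams = 6 - 2 + 1 = 5
  Position 0: "st"
  Position 1: "ta"
  Position 2: "at"
  Position 3: "tu"
  Position 4: "ue"
Bigrams = "st", "ta", "at", "tu", "ue"


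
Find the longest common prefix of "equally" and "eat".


Word 1: "equally"
Word 2: "eat"
Comparing from start:
  Pos 0: 'e' == 'e'
  Pos 1: 'q' != 'a' (stop)
LCP = "e" (length 1)


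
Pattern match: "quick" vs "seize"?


Pattern of "quick": [0, 1, 2, 3, 4]
Pattern of "seize": [0, 1, 2, 3, 1]
Patterns do not match
Same pattern = No


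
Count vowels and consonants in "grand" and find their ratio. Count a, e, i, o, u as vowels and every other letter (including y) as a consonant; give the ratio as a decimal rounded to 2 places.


Word: "grand"
Vowels (a,e,i,o,u): 1
Consonants: 4
Ratio = 1/4
= 0.25


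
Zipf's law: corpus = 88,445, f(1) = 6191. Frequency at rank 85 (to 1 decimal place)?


Zipf's law: f(r) = f(1) / r
f(1) = 6191
f(85) = 6191 / 85
= 72.8 occurrences


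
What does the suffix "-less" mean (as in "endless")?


Suffix: -less
As in: endless -> end + -less
Meaning = without


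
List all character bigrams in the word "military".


Word: "military" (length 8)
Number of bigrams = 8 - 2 + 1 = 7
  Position 0: "mi"
  Position 1: "il"
  Position 2: "li"
  Position 3: "it"
  Position 4: "ta"
  Position 5: "ar"
  Position 6: "ry"
Bigrams = "mi", "il", "li", "it", "ta", "ar", "ry"


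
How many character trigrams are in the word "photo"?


Word: "photo" (length 5)
Number of 3-grams = length - 3 + 1 = 5 - 3 + 1
= 3


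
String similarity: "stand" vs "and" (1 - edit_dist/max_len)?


Word 1: "stand" (length 5)
Word 2: "and" (length 3)
One optimal edit sequence:
  1. delete 's'  (+1)
  2. delete 't'  (+1)
  3. keep 'a'
  4. keep 'n'
  5. keep 'd'
Edit distance = 2
Max length = max(5, 3) = 5
Similarity = 1 - 2/5
= 0.6000


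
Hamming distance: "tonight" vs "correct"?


Comparing character by character (same length = 7):
  Pos 0: 't' vs 'c' !=
  Pos 1: 'o' vs 'o' =
  Pos 2: 'n' vs 'r' !=
  Pos 3: 'i' vs 'r' !=
  Pos 4: 'g' vs 'e' !=
  Pos 5: 'h' vs 'c' !=
  Pos 6: 't' vs 't' =
Hamming distance = 5


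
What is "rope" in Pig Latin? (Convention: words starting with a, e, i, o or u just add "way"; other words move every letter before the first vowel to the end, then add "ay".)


Word: "rope"
Starts with consonant(s) → move to end, add 'ay'
Consonant cluster: "r"
Pig Latin = "operay"


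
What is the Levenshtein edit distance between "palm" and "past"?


Word 1: "palm" (length 4)
Word 2: "past" (length 4)
One optimal edit sequence (insert/delete/substitute each cost 1):
  1. keep 'p'
  2. keep 'a'
  3. substitute 'l' -> 's'  (+1)
  4. substitute 'm' -> 't'  (+1)
Total edit operations: 2
Edit distance = 2


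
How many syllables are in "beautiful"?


Word: "beautiful"
Syllable breakdown: beau · ti · ful
Counting: 3 parts
= 3 syllables


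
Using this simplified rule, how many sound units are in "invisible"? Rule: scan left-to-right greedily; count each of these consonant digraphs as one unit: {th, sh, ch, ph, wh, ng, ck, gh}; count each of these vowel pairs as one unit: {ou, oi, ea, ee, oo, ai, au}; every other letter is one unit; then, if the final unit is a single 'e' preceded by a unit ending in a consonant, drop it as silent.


Word: "invisible" (9 letters)
Left-to-right scan:
  (1) 'i' (letter)
  (2) 'n' (letter)
  (3) 'v' (letter)
  (4) 'i' (letter)
  (5) 's' (letter)
  (6) 'i' (letter)
  (7) 'b' (letter)
  (8) 'l' (letter)
  (9) 'e' (letter)
Units from scan: 9
Final unit is 'e' after a consonant -> drop as silent (-1)
Sound units = 8 units


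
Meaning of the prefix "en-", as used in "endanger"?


Prefix: en-
As in: endanger -> en- + danger
Meaning = cause to / put into


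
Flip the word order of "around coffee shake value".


Original: "around coffee shake value"
Words (1..n): around | coffee | shake | value
Reversed (n..1): value | shake | coffee | around
Result = "value shake coffee around"


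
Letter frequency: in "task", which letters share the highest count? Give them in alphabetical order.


Word: "task"
Letter counts:
  'a': 1
  'k': 1
  's': 1
  't': 1
Maximum count = 1
Most frequent = 'a', 'k', 's', 't' (1 time each)


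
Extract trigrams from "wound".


Word: "wound" (length 5)
Number of trigrams = 5 - 3 + 1 = 3
  Position 0: "wou"
  Position 1: "oun"
  Position 2: "und"
Trigrams = "wou", "oun", "und"


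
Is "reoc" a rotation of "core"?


Word: "core", Candidate: "reoc"
Method: check if candidate is substring of word+word
"corecore" contains "reoc"? No
Is rotation = No


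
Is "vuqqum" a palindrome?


Word: "vuqqum"
Reversed: "muqquv"
Forward == Backward? vuqqum != muqquv
Palindrome = No


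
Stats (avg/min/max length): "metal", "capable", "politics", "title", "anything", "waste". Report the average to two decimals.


Lengths: "metal"=5, "capable"=7, "politics"=8, "title"=5, "anything"=8, "waste"=5
Sum = 38, Count = 6
Average = 38/6 = 6.33
= avg=6.33, min=5, max=8


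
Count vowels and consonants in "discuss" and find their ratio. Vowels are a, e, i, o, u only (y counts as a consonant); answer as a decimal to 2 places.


Word: "discuss"
Vowels (a,e,i,o,u): 2
Consonants: 5
Ratio = 2/5
= 0.40


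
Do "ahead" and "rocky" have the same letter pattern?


Pattern of "ahead": [0, 1, 2, 0, 3]
Pattern of "rocky": [0, 1, 2, 3, 4]
Patterns do not match
Same pattern = No


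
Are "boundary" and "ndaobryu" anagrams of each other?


Word 1: "boundary" → sorted: abdnoruy
Word 2: "ndaobryu" → sorted: abdnoruy
Same letters? abdnoruy == abdnoruy
Anagram = Yes


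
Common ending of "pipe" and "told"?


Word 1: "pipe"
Word 2: "told"
Comparing from end:
  Pos -1: 'e' != 'd' (stop)
LCS = "" (length 0)


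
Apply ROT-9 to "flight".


Word: "flight"
Shift: 9
Each letter → (letter + shift) mod 26:
  'f' (5) + 9 = 14 → 'o'
  'l' (11) + 9 = 20 → 'u'
  'i' (8) + 9 = 17 → 'r'
  'g' (6) + 9 = 15 → 'p'
  'h' (7) + 9 = 16 → 'q'
  't' (19) + 9 = 2 → 'c'
Result = "ourpqc"


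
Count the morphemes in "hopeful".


Word: "hopeful"
Morphemes: hope | -ful
Each morpheme carries meaning
= 2 morphemes


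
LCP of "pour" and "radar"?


Word 1: "pour"
Word 2: "radar"
Comparing from start:
  Pos 0: 'p' != 'r' (stop)
LCP = "" (length 0)


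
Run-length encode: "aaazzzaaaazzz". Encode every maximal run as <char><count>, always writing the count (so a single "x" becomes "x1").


String: "aaazzzaaaazzz"
Scanning for consecutive runs:
  'a' x 3
  'z' x 3
  'a' x 4
  'z' x 3
RLE = "a3z3a4z3"


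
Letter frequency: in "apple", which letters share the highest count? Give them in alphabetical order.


Word: "apple"
Letter counts:
  'a': 1
  'e': 1
  'l': 1
  'p': 2
Maximum count = 2
Most frequent = 'p' (2 times each)


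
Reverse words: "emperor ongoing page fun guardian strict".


Original: "emperor ongoing page fun guardian strict"
Words (1..n): emperor | ongoing | page | fun | guardian | strict
Reversed (n..1): strict | guardian | fun | page | ongoing | emperor
Result = "strict guardian fun page ongoing emperor"


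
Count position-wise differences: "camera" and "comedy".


Comparing character by character (same length = 6):
  Pos 0: 'c' vs 'c' =
  Pos 1: 'a' vs 'o' !=
  Pos 2: 'm' vs 'm' =
  Pos 3: 'e' vs 'e' =
  Pos 4: 'r' vs 'd' !=
  Pos 5: 'a' vs 'y' !=
Hamming distance = 3


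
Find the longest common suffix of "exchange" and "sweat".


Word 1: "exchange"
Word 2: "sweat"
Comparing from end:
  Pos -1: 'e' != 't' (stop)
LCS = "" (length 0)


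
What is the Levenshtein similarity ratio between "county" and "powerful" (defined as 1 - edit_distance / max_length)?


Word 1: "county" (length 6)
Word 2: "powerful" (length 8)
One optimal edit sequence:
  1. substitute 'c' -> 'p'  (+1)
  2. keep 'o'
  3. insert 'w'  (+1)
  4. insert 'e'  (+1)
  5. substitute 'u' -> 'r'  (+1)
  6. substitute 'n' -> 'f'  (+1)
  7. substitute 't' -> 'u'  (+1)
  8. substitute 'y' -> 'l'  (+1)
Edit distance = 7
Max length = max(6, 8) = 8
Similarity = 1 - 7/8
= 0.1250


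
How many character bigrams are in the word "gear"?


Word: "gear" (length 4)
Number of 2-grams = length - 2 + 1 = 4 - 2 + 1
= 3


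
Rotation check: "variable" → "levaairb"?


Word: "variable", Candidate: "levaairb"
Method: check if candidate is substring of word+word
"variablevariable" contains "levaairb"? No
Is rotation = No


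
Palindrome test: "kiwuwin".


Word: "kiwuwin"
Reversed: "niwuwik"
Forward == Backward? kiwuwin != niwuwik
Palindrome = No


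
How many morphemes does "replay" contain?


Word: "replay"
Morphemes: re- / play
Each morpheme carries meaning
= 2 morphemes


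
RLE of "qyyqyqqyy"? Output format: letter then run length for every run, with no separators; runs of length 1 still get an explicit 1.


String: "qyyqyqqyy"
Scanning for consecutive runs:
  'q' x 1
  'y' x 2
  'q' x 1
  'y' x 1
  'q' x 2
  'y' x 2
RLE = "q1y2q1y1q2y2"


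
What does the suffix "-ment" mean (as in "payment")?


Suffix: -ment
As in: payment -> pay + -ment
Meaning = result of action


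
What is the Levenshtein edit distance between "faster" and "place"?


Word 1: "faster" (length 6)
Word 2: "place" (length 5)
One optimal edit sequence (insert/delete/substitute each cost 1):
  1. substitute 'f' -> 'p'  (+1)
  2. substitute 'a' -> 'l'  (+1)
  3. substitute 's' -> 'a'  (+1)
  4. substitute 't' -> 'c'  (+1)
  5. keep 'e'
  6. delete 'r'  (+1)
Total edit operations: 5
Edit distance = 5


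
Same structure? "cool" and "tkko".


Pattern of "cool": [0, 1, 1, 2]
Pattern of "tkko": [0, 1, 1, 2]
Patterns match
Same pattern = Yes


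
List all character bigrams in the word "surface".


Word: "surface" (length 7)
Number of bigrams = 7 - 2 + 1 = 6
  Position 0: "su"
  Position 1: "ur"
  Position 2: "rf"
  Position 3: "fa"
  Position 4: "ac"
  Position 5: "ce"
Bigrams = "su", "ur", "rf", "fa", "ac", "ce"


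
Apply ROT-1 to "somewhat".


Word: "somewhat"
Shift: 1
Each letter → (letter + shift) mod 26:
  's' (18) + 1 = 19 → 't'
  'o' (14) + 1 = 15 → 'p'
  'm' (12) + 1 = 13 → 'n'
  'e' (4) + 1 = 5 → 'f'
  'w' (22) + 1 = 23 → 'x'
  'h' (7) + 1 = 8 → 'i'
  'a' (0) + 1 = 1 → 'b'
  't' (19) + 1 = 20 → 'u'
Result = "tpnfxibu"


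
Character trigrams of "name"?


Word: "name" (length 4)
Number of trigrams = 4 - 3 + 1 = 2
  Position 0: "nam"
  Position 1: "ame"
Trigrams = "nam", "ame"


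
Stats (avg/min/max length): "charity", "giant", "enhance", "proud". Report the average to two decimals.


Lengths: "charity"=7, "giant"=5, "enhance"=7, "proud"=5
Sum = 24, Count = 4
Average = 24/4 = 6.00
= avg=6.00, min=5, max=7


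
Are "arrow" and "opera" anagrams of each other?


Word 1: "arrow" → sorted: aorrw
Word 2: "opera" → sorted: aeopr
Same letters? aorrw != aeopr
Anagram = No


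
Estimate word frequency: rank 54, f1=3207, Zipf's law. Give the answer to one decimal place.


Zipf's law: f(r) = f(1) / r
f(1) = 3207
f(54) = 3207 / 54
= 59.4 occurrences


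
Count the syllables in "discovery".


Word: "discovery"
Syllable breakdown: dis · cov · er · y
Counting: 4 parts
= 4 syllables


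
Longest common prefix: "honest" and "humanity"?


Word 1: "honest"
Word 2: "humanity"
Comparing from start:
  Pos 0: 'h' == 'h'
  Pos 1: 'o' != 'u' (stop)
LCP = "h" (length 1)


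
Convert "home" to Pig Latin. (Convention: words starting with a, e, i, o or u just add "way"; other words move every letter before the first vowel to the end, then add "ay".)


Word: "home"
Starts with consonant(s) → move to end, add 'ay'
Consonant cluster: "h"
Pig Latin = "omehay"


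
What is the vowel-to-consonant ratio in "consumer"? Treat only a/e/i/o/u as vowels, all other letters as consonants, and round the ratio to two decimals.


Word: "consumer"
Vowels (a,e,i,o,u): 3
Consonants: 5
Ratio = 3/5
= 0.60


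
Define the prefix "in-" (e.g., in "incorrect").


Prefix: in-
Example: incorrect = in- + correct
Meaning = not / into


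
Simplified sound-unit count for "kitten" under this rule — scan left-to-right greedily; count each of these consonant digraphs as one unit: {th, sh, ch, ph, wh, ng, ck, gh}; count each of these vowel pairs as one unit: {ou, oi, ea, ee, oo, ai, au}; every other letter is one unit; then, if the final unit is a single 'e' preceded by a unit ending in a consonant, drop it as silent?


Word: "kitten" (6 letters)
Left-to-right scan:
  [1] 'k' (letter)
  [2] 'i' (letter)
  [3] 't' (letter)
  [4] 't' (letter)
  [5] 'e' (letter)
  [6] 'n' (letter)
Units from scan: 6
Sound units = 6 units


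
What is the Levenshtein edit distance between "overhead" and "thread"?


Word 1: "overhead" (length 8)
Word 2: "thread" (length 6)
One optimal edit sequence (insert/delete/substitute each cost 1):
  1. delete 'o'  (+1)
  2. substitute 'v' -> 't'  (+1)
  3. substitute 'e' -> 'h'  (+1)
  4. keep 'r'
  5. delete 'h'  (+1)
  6. keep 'e'
  7. keep 'a'
  8. keep 'd'
Total edit operations: 4
Edit distance = 4


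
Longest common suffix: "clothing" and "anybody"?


Word 1: "clothing"
Word 2: "anybody"
Comparing from end:
  Pos -1: 'g' != 'y' (stop)
LCS = "" (length 0)


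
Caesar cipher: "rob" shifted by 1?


Word: "rob"
Shift: 1
Each letter → (letter + shift) mod 26:
  'r' (17) + 1 = 18 → 's'
  'o' (14) + 1 = 15 → 'p'
  'b' (1) + 1 = 2 → 'c'
Result = "spc"


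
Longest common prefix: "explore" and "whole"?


Word 1: "explore"
Word 2: "whole"
Comparing from start:
  Pos 0: 'e' != 'w' (stop)
LCP = "" (length 0)


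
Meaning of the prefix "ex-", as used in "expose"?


Prefix: ex-
Example: expose (ex- + pose)
Meaning = out / former


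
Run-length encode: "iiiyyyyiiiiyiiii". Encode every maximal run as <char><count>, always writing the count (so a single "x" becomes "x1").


String: "iiiyyyyiiiiyiiii"
Scanning for consecutive runs:
  'i' x 3
  'y' x 4
  'i' x 4
  'y' x 1
  'i' x 4
RLE = "i3y4i4y1i4"


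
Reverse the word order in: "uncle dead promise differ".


Original: "uncle dead promise differ"
Words (1..n): uncle | dead | promise | differ
Reversed (n..1): differ | promise | dead | uncle
Result = "differ promise dead uncle"


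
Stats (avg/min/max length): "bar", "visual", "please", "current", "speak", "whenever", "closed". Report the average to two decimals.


Lengths: "bar"=3, "visual"=6, "please"=6, "current"=7, "speak"=5, "whenever"=8, "closed"=6
Sum = 41, Count = 7
Average = 41/7 = 5.86
= avg=5.86, min=3, max=8


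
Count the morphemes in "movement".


Word: "movement"
Morphemes: move | -ment
Each morpheme carries meaning
= 2 morphemes


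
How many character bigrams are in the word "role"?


Word: "role" (length 4)
Number of 2-grams = length - 2 + 1 = 4 - 2 + 1
= 3


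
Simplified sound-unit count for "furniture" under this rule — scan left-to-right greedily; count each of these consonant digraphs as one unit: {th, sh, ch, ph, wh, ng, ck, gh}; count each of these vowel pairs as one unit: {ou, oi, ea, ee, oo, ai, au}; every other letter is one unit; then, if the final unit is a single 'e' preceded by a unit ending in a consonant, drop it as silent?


Word: "furniture" (9 letters)
Left-to-right scan:
  1. 'f' (letter)
  2. 'u' (letter)
  3. 'r' (letter)
  4. 'n' (letter)
  5. 'i' (letter)
  6. 't' (letter)
  7. 'u' (letter)
  8. 'r' (letter)
  9. 'e' (letter)
Units from scan: 9
Final unit is 'e' after a consonant -> drop as silent (-1)
Sound units = 8 units


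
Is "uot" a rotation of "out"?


Word: "out", Candidate: "uot"
Method: check if candidate is substring of word+word
"outout" contains "uot"? No
Is rotation = No


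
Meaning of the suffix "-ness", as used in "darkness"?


Suffix: -ness
As in: darkness -> dark + -ness
Meaning = state of being


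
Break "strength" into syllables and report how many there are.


Word: "strength"
Syllable breakdown: strength
Counting: 1 part
= 1 syllable


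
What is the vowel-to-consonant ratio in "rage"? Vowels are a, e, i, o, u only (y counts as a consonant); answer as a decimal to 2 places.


Word: "rage"
Vowels (a,e,i,o,u): 2
Consonants: 2
Ratio = 2/2
= 1.00


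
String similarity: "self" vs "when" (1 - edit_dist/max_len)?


Word 1: "self" (length 4)
Word 2: "when" (length 4)
One optimal edit sequence:
  1. substitute 's' -> 'w'  (+1)
  2. substitute 'e' -> 'h'  (+1)
  3. substitute 'l' -> 'e'  (+1)
  4. substitute 'f' -> 'n'  (+1)
Edit distance = 4
Max length = max(4, 4) = 4
Similarity = 1 - 4/4
= 0.0000


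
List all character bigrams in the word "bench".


Word: "bench" (length 5)
Number of bigrams = 5 - 2 + 1 = 4
  Position 0: "be"
  Position 1: "en"
  Position 2: "nc"
  Position 3: "ch"
Bigrams = "be", "en", "nc", "ch"


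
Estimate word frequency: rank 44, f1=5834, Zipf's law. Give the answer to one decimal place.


Zipf's law: f(r) = f(1) / r
f(1) = 5834
f(44) = 5834 / 44
= 132.6 occurrences


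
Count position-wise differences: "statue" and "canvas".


Comparing character by character (same length = 6):
  Pos 0: 's' vs 'c' !=
  Pos 1: 't' vs 'a' !=
  Pos 2: 'a' vs 'n' !=
  Pos 3: 't' vs 'v' !=
  Pos 4: 'u' vs 'a' !=
  Pos 5: 'e' vs 's' !=
Hamming distance = 6


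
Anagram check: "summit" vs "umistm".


Word 1: "summit" → sorted: immstu
Word 2: "umistm" → sorted: immstu
Same letters? immstu == immstu
Anagram = Yes


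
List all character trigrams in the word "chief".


Word: "chief" (length 5)
Number of trigrams = 5 - 3 + 1 = 3
  Position 0: "chi"
  Position 1: "hie"
  Position 2: "ief"
Trigrams = "chi", "hie", "ief"


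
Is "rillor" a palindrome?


Word: "rillor"
Reversed: "rollir"
Forward == Backward? rillor != rollir
Palindrome = No


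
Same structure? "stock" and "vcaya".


Pattern of "stock": [0, 1, 2, 3, 4]
Pattern of "vcaya": [0, 1, 2, 3, 2]
Patterns do not match
Same pattern = No


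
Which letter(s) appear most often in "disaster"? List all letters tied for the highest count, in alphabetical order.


Word: "disaster"
Letter counts:
  'a': 1
  'd': 1
  'e': 1
  'i': 1
  'r': 1
  's': 2
  't': 1
Maximum count = 2
Most frequent = 's' (2 times each)


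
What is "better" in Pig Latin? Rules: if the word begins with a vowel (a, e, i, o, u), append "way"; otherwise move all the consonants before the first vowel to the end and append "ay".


Word: "better"
Starts with consonant(s) → move to end, add 'ay'
Consonant cluster: "b"
Pig Latin = "etterbay"


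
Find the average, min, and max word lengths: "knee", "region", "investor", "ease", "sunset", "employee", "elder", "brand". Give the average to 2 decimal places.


Lengths: "knee"=4, "region"=6, "investor"=8, "ease"=4, "sunset"=6, "employee"=8, "elder"=5, "brand"=5
Sum = 46, Count = 8
Average = 46/8 = 5.75
= avg=5.75, min=4, max=8


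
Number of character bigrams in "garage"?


Word: "garage" (length 6)
Number of 2-grams = length - 2 + 1 = 6 - 2 + 1
= 5


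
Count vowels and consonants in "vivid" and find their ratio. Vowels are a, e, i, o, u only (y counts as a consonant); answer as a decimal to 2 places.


Word: "vivid"
Vowels (a,e,i,o,u): 2
Consonants: 3
Ratio = 2/3
= 0.67


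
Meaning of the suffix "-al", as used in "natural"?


Suffix: -al
As in: natural -> nature + -al, with a spelling change
Meaning = relating to


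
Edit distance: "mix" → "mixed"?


Word 1: "mix" (length 3)
Word 2: "mixed" (length 5)
One optimal edit sequence (insert/delete/substitute each cost 1):
  1. keep 'm'
  2. keep 'i'
  3. keep 'x'
  4. insert 'e'  (+1)
  5. insert 'd'  (+1)
Total edit operations: 2
Edit distance = 2


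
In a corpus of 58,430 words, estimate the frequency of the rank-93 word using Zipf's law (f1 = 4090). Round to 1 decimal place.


Zipf's law: f(r) = f(1) / r
f(1) = 4090
f(93) = 4090 / 93
= 44.0 occurrences


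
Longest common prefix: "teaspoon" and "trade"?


Word 1: "teaspoon"
Word 2: "trade"
Comparing from start:
  Pos 0: 't' == 't'
  Pos 1: 'e' != 'r' (stop)
LCP = "t" (length 1)


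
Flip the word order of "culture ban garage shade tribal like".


Original: "culture ban garage shade tribal like"
Words (1..n): culture | ban | garage | shade | tribal | like
Reversed (n..1): like | tribal | shade | garage | ban | culture
Result = "like tribal shade garage ban culture"


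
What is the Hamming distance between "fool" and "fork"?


Comparing character by character (same length = 4):
  Pos 0: 'f' vs 'f' =
  Pos 1: 'o' vs 'o' =
  Pos 2: 'o' vs 'r' !=
  Pos 3: 'l' vs 'k' !=
Hamming distance = 2


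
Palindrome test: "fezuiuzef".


Word: "fezuiuzef"
Reversed: "fezuiuzef"
Forward == Backward? fezuiuzef == fezuiuzef
Palindrome = Yes


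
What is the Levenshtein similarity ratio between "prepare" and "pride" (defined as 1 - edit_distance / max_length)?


Word 1: "prepare" (length 7)
Word 2: "pride" (length 5)
One optimal edit sequence:
  1. keep 'p'
  2. keep 'r'
  3. delete 'e'  (+1)
  4. delete 'p'  (+1)
  5. substitute 'a' -> 'i'  (+1)
  6. substitute 'r' -> 'd'  (+1)
  7. keep 'e'
Edit distance = 4
Max length = max(7, 5) = 7
Similarity = 1 - 4/7
= 0.4286


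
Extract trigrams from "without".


Word: "without" (length 7)
Number of trigrams = 7 - 3 + 1 = 5
  Position 0: "wit"
  Position 1: "ith"
  Position 2: "tho"
  Position 3: "hou"
  Position 4: "out"
Trigrams = "wit", "ith", "tho", "hou", "out"


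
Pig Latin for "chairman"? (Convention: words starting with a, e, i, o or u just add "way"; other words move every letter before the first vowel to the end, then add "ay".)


Word: "chairman"
Starts with consonant(s) → move to end, add 'ay'
Consonant cluster: "ch"
Pig Latin = "airmanchay"


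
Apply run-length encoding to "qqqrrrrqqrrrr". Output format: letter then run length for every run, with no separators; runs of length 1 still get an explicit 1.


String: "qqqrrrrqqrrrr"
Scanning for consecutive runs:
  'q' x 3
  'r' x 4
  'q' x 2
  'r' x 4
RLE = "q3r4q2r4"


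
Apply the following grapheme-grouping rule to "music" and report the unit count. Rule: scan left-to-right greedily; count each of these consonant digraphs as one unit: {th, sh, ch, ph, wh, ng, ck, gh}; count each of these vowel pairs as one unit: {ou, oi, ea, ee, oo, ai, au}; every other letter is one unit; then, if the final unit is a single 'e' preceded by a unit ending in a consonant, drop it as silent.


Word: "music" (5 letters)
Left-to-right scan:
  1. 'm' (letter)
  2. 'u' (letter)
  3. 's' (letter)
  4. 'i' (letter)
  5. 'c' (letter)
Units from scan: 5
Sound units = 5 units


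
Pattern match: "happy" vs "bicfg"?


Pattern of "happy": [0, 1, 2, 2, 3]
Pattern of "bicfg": [0, 1, 2, 3, 4]
Patterns do not match
Same pattern = No


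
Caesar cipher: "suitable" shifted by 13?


Word: "suitable"
Shift: 13
Each letter → (letter + shift) mod 26:
  's' (18) + 13 = 5 → 'f'
  'u' (20) + 13 = 7 → 'h'
  'i' (8) + 13 = 21 → 'v'
  't' (19) + 13 = 6 → 'g'
  'a' (0) + 13 = 13 → 'n'
  'b' (1) + 13 = 14 → 'o'
  'l' (11) + 13 = 24 → 'y'
  'e' (4) + 13 = 17 → 'r'
Result = "fhvgnoyr"


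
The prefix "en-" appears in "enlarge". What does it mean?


Prefix: en-
As in: enlarge -> en- + large
Meaning = cause to / put into


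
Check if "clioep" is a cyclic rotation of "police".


Word: "police", Candidate: "clioep"
Method: check if candidate is substring of word+word
"policepolice" contains "clioep"? No
Is rotation = No


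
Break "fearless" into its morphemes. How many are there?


Word: "fearless"
Morphemes: fear / -less
Each morpheme carries meaning
= 2 morphemes


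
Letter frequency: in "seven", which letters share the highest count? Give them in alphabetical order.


Word: "seven"
Letter counts:
  'e': 2
  'n': 1
  's': 1
  'v': 1
Maximum count = 2
Most frequent = 'e' (2 times each)


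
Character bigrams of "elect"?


Word: "elect" (length 5)
Number of bigrams = 5 - 2 + 1 = 4
  Position 0: "el"
  Position 1: "le"
  Position 2: "ec"
  Position 3: "ct"
Bigrams = "el", "le", "ec", "ct"


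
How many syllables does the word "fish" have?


Word: "fish"
Syllable breakdown: fish
Counting: 1 part
= 1 syllable


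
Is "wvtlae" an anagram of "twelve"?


Word 1: "twelve" → sorted: eeltvw
Word 2: "wvtlae" → sorted: aeltvw
Same letters? eeltvw != aeltvw
Anagram = No


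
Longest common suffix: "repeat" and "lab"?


Word 1: "repeat"
Word 2: "lab"
Comparing from end:
  Pos -1: 't' != 'b' (stop)
LCS = "" (length 0)


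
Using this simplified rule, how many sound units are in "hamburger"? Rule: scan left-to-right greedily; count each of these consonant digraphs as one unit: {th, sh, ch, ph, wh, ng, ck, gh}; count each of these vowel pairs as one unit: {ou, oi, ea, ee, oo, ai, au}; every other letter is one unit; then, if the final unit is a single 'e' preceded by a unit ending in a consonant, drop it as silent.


Word: "hamburger" (9 letters)
Left-to-right scan:
  1. 'h' (letter)
  2. 'a' (letter)
  3. 'm' (letter)
  4. 'b' (letter)
  5. 'u' (letter)
  6. 'r' (letter)
  7. 'g' (letter)
  8. 'e' (letter)
  9. 'r' (letter)
Units from scan: 9
Sound units = 9 units


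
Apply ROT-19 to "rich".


Word: "rich"
Shift: 19
Each letter → (letter + shift) mod 26:
  'r' (17) + 19 = 10 → 'k'
  'i' (8) + 19 = 1 → 'b'
  'c' (2) + 19 = 21 → 'v'
  'h' (7) + 19 = 0 → 'a'
Result = "kbva"


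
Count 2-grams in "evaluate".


Word: "evaluate" (length 8)
Number of 2-grams = length - 2 + 1 = 8 - 2 + 1
= 7


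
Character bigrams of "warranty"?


Word: "warranty" (length 8)
Number of bigrams = 8 - 2 + 1 = 7
  Position 0: "wa"
  Position 1: "ar"
  Position 2: "rr"
  Position 3: "ra"
  Position 4: "an"
  Position 5: "nt"
  Position 6: "ty"
Bigrams = "wa", "ar", "rr", "ra", "an", "nt", "ty"


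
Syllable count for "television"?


Word: "television"
Syllable breakdown: tel / e / vi / sion
Counting: 4 parts
= 4 syllables


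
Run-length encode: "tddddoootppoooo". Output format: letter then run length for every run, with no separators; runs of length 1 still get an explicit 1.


String: "tddddoootppoooo"
Scanning for consecutive runs:
  't' x 1
  'd' x 4
  'o' x 3
  't' x 1
  'p' x 2
  'o' x 4
RLE = "t1d4o3t1p2o4"


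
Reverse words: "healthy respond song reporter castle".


Original: "healthy respond song reporter castle"
Words (1..n): healthy | respond | song | reporter | castle
Reversed (n..1): castle | reporter | song | respond | healthy
Result = "castle reporter song respond healthy"


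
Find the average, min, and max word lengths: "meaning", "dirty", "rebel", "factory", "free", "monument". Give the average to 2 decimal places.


Lengths: "meaning"=7, "dirty"=5, "rebel"=5, "factory"=7, "free"=4, "monument"=8
Sum = 36, Count = 6
Average = 36/6 = 6.00
= avg=6.00, min=4, max=8


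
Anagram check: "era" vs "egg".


Word 1: "era" → sorted: aer
Word 2: "egg" → sorted: egg
Same letters? aer != egg
Anagram = No


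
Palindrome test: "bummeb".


Word: "bummeb"
Reversed: "bemmub"
Forward == Backward? bummeb != bemmub
Palindrome = No


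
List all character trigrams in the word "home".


Word: "home" (length 4)
Number of trigrams = 4 - 3 + 1 = 2
  Position 0: "hom"
  Position 1: "ome"
Trigrams = "hom", "ome"


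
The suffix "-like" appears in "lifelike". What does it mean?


Suffix: -like
Example: lifelike = life + -like
Meaning = resembling


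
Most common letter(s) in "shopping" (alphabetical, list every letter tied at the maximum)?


Word: "shopping"
Letter counts:
  'g': 1
  'h': 1
  'i': 1
  'n': 1
  'o': 1
  'p': 2
  's': 1
Maximum count = 2
Most frequent = 'p' (2 times each)


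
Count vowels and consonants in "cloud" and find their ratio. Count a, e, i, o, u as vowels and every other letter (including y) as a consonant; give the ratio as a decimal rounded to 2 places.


Word: "cloud"
Vowels (a,e,i,o,u): 2
Consonants: 3
Ratio = 2/3
= 0.67


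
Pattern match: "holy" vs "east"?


Pattern of "holy": [0, 1, 2, 3]
Pattern of "east": [0, 1, 2, 3]
Patterns match
Same pattern = Yes


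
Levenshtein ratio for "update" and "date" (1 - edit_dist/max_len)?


Word 1: "update" (length 6)
Word 2: "date" (length 4)
One optimal edit sequence:
  1. delete 'u'  (+1)
  2. delete 'p'  (+1)
  3. keep 'd'
  4. keep 'a'
  5. keep 't'
  6. keep 'e'
Edit distance = 2
Max length = max(6, 4) = 6
Similarity = 1 - 2/6
= 0.6667


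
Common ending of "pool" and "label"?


Word 1: "pool"
Word 2: "label"
Comparing from end:
  Pos -1: 'l' == 'l'
  Pos -2: 'o' != 'e' (stop)
LCS = "l" (length 1)


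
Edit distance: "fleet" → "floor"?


Word 1: "fleet" (length 5)
Word 2: "floor" (length 5)
One optimal edit sequence (insert/delete/substitute each cost 1):
  1. keep 'f'
  2. keep 'l'
  3. substitute 'e' -> 'o'  (+1)
  4. substitute 'e' -> 'o'  (+1)
  5. substitute 't' -> 'r'  (+1)
Total edit operations: 3
Edit distance = 3


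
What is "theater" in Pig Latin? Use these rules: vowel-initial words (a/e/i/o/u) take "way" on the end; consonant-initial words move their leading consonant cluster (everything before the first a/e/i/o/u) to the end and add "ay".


Word: "theater"
Starts with consonant(s) → move to end, add 'ay'
Consonant cluster: "th"
Pig Latin = "eaterthay"


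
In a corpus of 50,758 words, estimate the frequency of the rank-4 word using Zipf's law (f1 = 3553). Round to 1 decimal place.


Zipf's law: f(r) = f(1) / r
f(1) = 3553
f(4) = 3553 / 4
= 888.3 occurrences


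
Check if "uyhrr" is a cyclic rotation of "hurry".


Word: "hurry", Candidate: "uyhrr"
Method: check if candidate is substring of word+word
"hurryhurry" contains "uyhrr"? No
Is rotation = No


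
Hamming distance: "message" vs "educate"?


Comparing character by character (same length = 7):
  Pos 0: 'm' vs 'e' !=
  Pos 1: 'e' vs 'd' !=
  Pos 2: 's' vs 'u' !=
  Pos 3: 's' vs 'c' !=
  Pos 4: 'a' vs 'a' =
  Pos 5: 'g' vs 't' !=
  Pos 6: 'e' vs 'e' =
Hamming distance = 5


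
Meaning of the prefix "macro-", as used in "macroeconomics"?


Prefix: macro-
Example: macroeconomics (macro- + economics)
Meaning = large


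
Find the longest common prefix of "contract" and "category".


Word 1: "contract"
Word 2: "category"
Comparing from start:
  Pos 0: 'c' == 'c'
  Pos 1: 'o' != 'a' (stop)
LCP = "c" (length 1)


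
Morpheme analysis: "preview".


Word: "preview"
Morphemes: pre- | view
Each morpheme carries meaning
= 2 morphemes


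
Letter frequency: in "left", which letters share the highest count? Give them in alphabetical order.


Word: "left"
Letter counts:
  'e': 1
  'f': 1
  'l': 1
  't': 1
Maximum count = 1
Most frequent = 'e', 'f', 'l', 't' (1 time each)


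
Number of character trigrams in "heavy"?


Word: "heavy" (length 5)
Number of 3-grams = length - 3 + 1 = 5 - 3 + 1
= 3


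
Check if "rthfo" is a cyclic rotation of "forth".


Word: "forth", Candidate: "rthfo"
Method: check if candidate is substring of word+word
"forthforth" contains "rthfo"? Yes
Is rotation = Yes


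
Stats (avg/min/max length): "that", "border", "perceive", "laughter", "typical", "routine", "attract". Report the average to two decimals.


Lengths: "that"=4, "border"=6, "perceive"=8, "laughter"=8, "typical"=7, "routine"=7, "attract"=7
Sum = 47, Count = 7
Average = 47/7 = 6.71
= avg=6.71, min=4, max=8


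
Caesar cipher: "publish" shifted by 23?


Word: "publish"
Shift: 23
Each letter → (letter + shift) mod 26:
  'p' (15) + 23 = 12 → 'm'
  'u' (20) + 23 = 17 → 'r'
  'b' (1) + 23 = 24 → 'y'
  'l' (11) + 23 = 8 → 'i'
  'i' (8) + 23 = 5 → 'f'
  's' (18) + 23 = 15 → 'p'
  'h' (7) + 23 = 4 → 'e'
Result = "mryifpe"


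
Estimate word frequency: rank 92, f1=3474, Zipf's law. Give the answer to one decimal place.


Zipf's law: f(r) = f(1) / r
f(1) = 3474
f(92) = 3474 / 92
= 37.8 occurrences


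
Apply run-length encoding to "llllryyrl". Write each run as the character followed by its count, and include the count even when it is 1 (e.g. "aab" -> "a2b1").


String: "llllryyrl"
Scanning for consecutive runs:
  'l' x 4
  'r' x 1
  'y' x 2
  'r' x 1
  'l' x 1
RLE = "l4r1y2r1l1"


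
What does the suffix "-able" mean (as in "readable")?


Suffix: -able
Example: readable (read + -able)
Meaning = capable of


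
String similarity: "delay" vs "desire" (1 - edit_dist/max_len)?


Word 1: "delay" (length 5)
Word 2: "desire" (length 6)
One optimal edit sequence:
  1. keep 'd'
  2. keep 'e'
  3. insert 's'  (+1)
  4. substitute 'l' -> 'i'  (+1)
  5. substitute 'a' -> 'r'  (+1)
  6. substitute 'y' -> 'e'  (+1)
Edit distance = 4
Max length = max(5, 6) = 6
Similarity = 1 - 4/6
= 0.3333


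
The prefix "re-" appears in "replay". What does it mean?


Prefix: re-
As in: replay -> re- + play
Meaning = again


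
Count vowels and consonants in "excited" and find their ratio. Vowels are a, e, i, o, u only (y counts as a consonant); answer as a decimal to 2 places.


Word: "excited"
Vowels (a,e,i,o,u): 3
Consonants: 4
Ratio = 3/4
= 0.75


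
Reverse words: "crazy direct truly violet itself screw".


Original: "crazy direct truly violet itself screw"
Words (1..n): crazy | direct | truly | violet | itself | screw
Reversed (n..1): screw | itself | violet | truly | direct | crazy
Result = "screw itself violet truly direct crazy"


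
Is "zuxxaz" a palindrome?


Word: "zuxxaz"
Reversed: "zaxxuz"
Forward == Backward? zuxxaz != zaxxuz
Palindrome = No


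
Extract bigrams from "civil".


Word: "civil" (length 5)
Number of bigrams = 5 - 2 + 1 = 4
  Position 0: "ci"
  Position 1: "iv"
  Position 2: "vi"
  Position 3: "il"
Bigrams = "ci", "iv", "vi", "il"


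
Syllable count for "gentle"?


Word: "gentle"
Syllable breakdown: gen-tle
Counting: 2 parts
= 2 syllables


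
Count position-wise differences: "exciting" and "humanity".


Comparing character by character (same length = 8):
  Pos 0: 'e' vs 'h' !=
  Pos 1: 'x' vs 'u' !=
  Pos 2: 'c' vs 'm' !=
  Pos 3: 'i' vs 'a' !=
  Pos 4: 't' vs 'n' !=
  Pos 5: 'i' vs 'i' =
  Pos 6: 'n' vs 't' !=
  Pos 7: 'g' vs 'y' !=
Hamming distance = 7


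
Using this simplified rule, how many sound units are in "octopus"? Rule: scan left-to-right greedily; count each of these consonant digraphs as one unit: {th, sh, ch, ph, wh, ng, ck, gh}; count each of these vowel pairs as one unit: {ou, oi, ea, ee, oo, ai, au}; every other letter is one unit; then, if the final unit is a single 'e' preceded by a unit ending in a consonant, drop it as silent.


Word: "octopus" (7 letters)
Left-to-right scan:
  (1) 'o' (letter)
  (2) 'c' (letter)
  (3) 't' (letter)
  (4) 'o' (letter)
  (5) 'p' (letter)
  (6) 'u' (letter)
  (7) 's' (letter)
Units from scan: 7
Sound units = 7 units


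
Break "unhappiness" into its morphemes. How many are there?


Word: "unhappiness"
Morphemes: un- | happi | -ness
Each morpheme carries meaning
= 3 morphemes


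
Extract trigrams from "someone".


Word: "someone" (length 7)
Number of trigrams = 7 - 3 + 1 = 5
  Position 0: "som"
  Position 1: "ome"
  Position 2: "meo"
  Position 3: "eon"
  Position 4: "one"
Trigrams = "som", "ome", "meo", "eon", "one"


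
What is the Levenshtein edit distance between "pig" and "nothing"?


Word 1: "pig" (length 3)
Word 2: "nothing" (length 7)
One optimal edit sequence (insert/delete/substitute each cost 1):
  1. insert 'n'  (+1)
  2. insert 'o'  (+1)
  3. insert 't'  (+1)
  4. substitute 'p' -> 'h'  (+1)
  5. keep 'i'
  6. insert 'n'  (+1)
  7. keep 'g'
Total edit operations: 5
Edit distance = 5


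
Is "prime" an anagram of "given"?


Word 1: "given" → sorted: eginv
Word 2: "prime" → sorted: eimpr
Same letters? eginv != eimpr
Anagram = No


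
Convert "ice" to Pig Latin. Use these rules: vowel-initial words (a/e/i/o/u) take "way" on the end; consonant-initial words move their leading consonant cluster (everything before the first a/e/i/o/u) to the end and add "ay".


Word: "ice"
Starts with vowel → add 'way'
Pig Latin = "iceway"


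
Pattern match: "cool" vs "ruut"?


Pattern of "cool": [0, 1, 1, 2]
Pattern of "ruut": [0, 1, 1, 2]
Patterns match
Same pattern = Yes


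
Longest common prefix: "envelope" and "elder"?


Word 1: "envelope"
Word 2: "elder"
Comparing from start:
  Pos 0: 'e' == 'e'
  Pos 1: 'n' != 'l' (stop)
LCP = "e" (length 1)


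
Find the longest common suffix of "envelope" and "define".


Word 1: "envelope"
Word 2: "define"
Comparing from end:
  Pos -1: 'e' == 'e'
  Pos -2: 'p' != 'n' (stop)
LCS = "e" (length 1)


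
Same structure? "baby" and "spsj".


Pattern of "baby": [0, 1, 0, 2]
Pattern of "spsj": [0, 1, 0, 2]
Patterns match
Same pattern = Yes


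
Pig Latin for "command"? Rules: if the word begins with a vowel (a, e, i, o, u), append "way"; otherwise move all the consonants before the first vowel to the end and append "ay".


Word: "command"
Starts with consonant(s) → move to end, add 'ay'
Consonant cluster: "c"
Pig Latin = "ommandcay"
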